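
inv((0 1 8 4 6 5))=(0 5 6 4 8 1)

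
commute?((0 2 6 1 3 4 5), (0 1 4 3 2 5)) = no:(0 2 6 1 3 4 5)*(0 1 4 3 2 5) = (0 5 1 2 6 4), (0 1 4 3 2 5)*(0 2 6 1 3 4 5) = (0 3 6 1 5 2)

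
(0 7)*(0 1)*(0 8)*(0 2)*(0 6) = (0 7 1 8 2 6)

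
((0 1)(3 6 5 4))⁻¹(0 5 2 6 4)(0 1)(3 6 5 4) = (1 4 2 5 3)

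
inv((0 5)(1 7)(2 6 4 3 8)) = (0 5)(1 7)(2 8 3 4 6)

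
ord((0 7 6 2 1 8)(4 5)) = 6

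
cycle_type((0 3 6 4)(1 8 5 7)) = 4^2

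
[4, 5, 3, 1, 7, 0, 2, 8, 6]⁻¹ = [5, 3, 6, 2, 0, 1, 8, 4, 7]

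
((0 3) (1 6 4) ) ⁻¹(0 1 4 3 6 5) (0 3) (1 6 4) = (0 4 5 3 6 1) 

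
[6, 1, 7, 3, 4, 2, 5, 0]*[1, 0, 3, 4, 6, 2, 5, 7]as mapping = [0→5, 1→0, 2→7, 3→4, 4→6, 5→3, 6→2, 7→1]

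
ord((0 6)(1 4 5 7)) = 4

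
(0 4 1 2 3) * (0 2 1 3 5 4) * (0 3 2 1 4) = (0 3 1 4 2 5)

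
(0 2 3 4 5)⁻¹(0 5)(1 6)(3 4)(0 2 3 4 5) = (0 2)(1 6)(4 5)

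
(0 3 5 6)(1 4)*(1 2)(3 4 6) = (0 4 2 1 6)(3 5)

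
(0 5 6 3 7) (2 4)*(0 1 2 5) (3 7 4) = (1 2 3 4 5 6 7) 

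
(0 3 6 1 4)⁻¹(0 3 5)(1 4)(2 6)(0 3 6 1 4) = (0 4)(1 2)(3 6 5)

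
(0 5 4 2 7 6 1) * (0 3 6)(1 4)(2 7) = (0 5 1 3 6 4 7)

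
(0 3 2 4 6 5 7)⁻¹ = (0 7 5 6 4 2 3)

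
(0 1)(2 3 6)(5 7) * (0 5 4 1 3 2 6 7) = (0 3 7 4 1 5)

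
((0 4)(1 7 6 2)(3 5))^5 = (0 4)(1 7 6 2)(3 5)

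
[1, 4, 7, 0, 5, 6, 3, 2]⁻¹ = [3, 0, 7, 6, 1, 4, 5, 2]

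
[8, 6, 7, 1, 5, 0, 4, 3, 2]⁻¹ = [5, 3, 8, 7, 6, 4, 1, 2, 0]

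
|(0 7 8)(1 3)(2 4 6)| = 6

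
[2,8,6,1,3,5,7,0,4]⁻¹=[7,3,0,4,8,5,2,6,1]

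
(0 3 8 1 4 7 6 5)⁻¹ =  (0 5 6 7 4 1 8 3)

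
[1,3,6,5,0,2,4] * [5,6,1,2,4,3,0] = [6,2,0,3,5,1,4]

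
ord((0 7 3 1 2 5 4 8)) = 8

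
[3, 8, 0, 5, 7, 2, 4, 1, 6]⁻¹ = [2, 7, 5, 0, 6, 3, 8, 4, 1]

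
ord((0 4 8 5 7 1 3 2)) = 8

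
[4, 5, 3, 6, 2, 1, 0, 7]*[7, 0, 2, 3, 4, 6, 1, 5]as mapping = [0→4, 1→6, 2→3, 3→1, 4→2, 5→0, 6→7, 7→5]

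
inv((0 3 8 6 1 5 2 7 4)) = (0 4 7 2 5 1 6 8 3)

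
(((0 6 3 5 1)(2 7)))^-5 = (2 7)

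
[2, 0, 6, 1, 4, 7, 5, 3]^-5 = [6, 2, 5, 0, 4, 3, 7, 1]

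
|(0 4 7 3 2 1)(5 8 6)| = 6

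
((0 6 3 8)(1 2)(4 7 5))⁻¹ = (0 8 3 6)(1 2)(4 5 7)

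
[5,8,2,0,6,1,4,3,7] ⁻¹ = [3,5,2,7,6,0,4,8,1] 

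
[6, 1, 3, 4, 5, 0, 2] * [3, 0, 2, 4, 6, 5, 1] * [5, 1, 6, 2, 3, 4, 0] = [1, 5, 3, 0, 4, 2, 6]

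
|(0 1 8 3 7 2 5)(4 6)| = 14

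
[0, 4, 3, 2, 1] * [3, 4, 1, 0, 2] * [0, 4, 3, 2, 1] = [2, 3, 0, 4, 1]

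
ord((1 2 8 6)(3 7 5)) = 12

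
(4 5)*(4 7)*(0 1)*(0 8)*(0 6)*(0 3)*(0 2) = (0 1 8 6 3 2)(4 5 7)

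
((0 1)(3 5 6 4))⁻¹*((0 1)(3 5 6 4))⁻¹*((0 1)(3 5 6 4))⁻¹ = (0 1)(3 5 6 4)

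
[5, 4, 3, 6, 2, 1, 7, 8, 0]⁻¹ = [8, 5, 4, 2, 1, 0, 3, 6, 7]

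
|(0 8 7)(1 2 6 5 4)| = 15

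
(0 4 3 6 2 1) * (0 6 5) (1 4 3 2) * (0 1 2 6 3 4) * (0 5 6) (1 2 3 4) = (0 1 4) (2 5) (3 6) 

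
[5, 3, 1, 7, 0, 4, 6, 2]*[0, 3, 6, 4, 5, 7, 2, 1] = [7, 4, 3, 1, 0, 5, 2, 6]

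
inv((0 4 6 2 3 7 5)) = (0 5 7 3 2 6 4)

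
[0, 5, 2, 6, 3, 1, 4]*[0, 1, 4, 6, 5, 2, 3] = [0, 2, 4, 3, 6, 1, 5]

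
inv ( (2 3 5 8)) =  (2 8 5 3)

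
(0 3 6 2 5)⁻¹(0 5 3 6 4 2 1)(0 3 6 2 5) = (0 6 2 4 5 1 3)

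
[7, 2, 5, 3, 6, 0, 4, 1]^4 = [5, 7, 1, 3, 4, 2, 6, 0]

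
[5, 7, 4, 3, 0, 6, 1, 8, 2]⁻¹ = [4, 6, 8, 3, 2, 0, 5, 1, 7]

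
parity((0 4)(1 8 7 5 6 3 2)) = odd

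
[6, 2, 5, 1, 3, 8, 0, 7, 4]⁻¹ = [6, 3, 1, 4, 8, 2, 0, 7, 5]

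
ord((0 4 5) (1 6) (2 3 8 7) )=12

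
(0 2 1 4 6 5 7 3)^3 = (0 4 7 2 6 3 1 5)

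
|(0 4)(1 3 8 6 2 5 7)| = 14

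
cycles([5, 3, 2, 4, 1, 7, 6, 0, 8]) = (0 5 7)(1 3 4)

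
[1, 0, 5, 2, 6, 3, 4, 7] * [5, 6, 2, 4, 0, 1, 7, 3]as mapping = [0→6, 1→5, 2→1, 3→2, 4→7, 5→4, 6→0, 7→3]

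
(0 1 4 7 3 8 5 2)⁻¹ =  (0 2 5 8 3 7 4 1)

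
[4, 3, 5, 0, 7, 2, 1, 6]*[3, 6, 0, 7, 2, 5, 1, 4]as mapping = [0→2, 1→7, 2→5, 3→3, 4→4, 5→0, 6→6, 7→1]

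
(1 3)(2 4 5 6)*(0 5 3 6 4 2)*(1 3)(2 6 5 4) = (0 4 1 5 2 6)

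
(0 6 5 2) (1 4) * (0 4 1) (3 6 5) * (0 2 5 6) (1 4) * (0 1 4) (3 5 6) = (0 3 1) (2 4) (5 6) 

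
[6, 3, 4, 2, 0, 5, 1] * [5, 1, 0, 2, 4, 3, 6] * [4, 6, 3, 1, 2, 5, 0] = [0, 3, 2, 4, 5, 1, 6]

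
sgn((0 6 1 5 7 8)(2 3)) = 1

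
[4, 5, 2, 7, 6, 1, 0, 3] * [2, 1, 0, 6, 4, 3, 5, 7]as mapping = [0→4, 1→3, 2→0, 3→7, 4→5, 5→1, 6→2, 7→6]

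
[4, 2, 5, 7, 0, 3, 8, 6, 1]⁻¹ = [4, 8, 1, 5, 0, 2, 7, 3, 6]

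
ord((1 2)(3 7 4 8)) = 4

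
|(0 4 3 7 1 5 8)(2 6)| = 14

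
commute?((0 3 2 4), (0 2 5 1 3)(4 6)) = no:(0 3 2 4) * (0 2 5 1 3)(4 6) = (1 3 5)(2 6 4), (0 2 5 1 3)(4 6) * (0 3 2 4) = (0 4 6)(1 2 5)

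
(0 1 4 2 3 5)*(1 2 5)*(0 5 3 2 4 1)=(0 4 3)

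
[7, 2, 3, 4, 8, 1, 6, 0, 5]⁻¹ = [7, 5, 1, 2, 3, 8, 6, 0, 4]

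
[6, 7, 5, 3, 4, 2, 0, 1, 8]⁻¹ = [6, 7, 5, 3, 4, 2, 0, 1, 8]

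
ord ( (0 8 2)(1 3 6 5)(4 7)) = 12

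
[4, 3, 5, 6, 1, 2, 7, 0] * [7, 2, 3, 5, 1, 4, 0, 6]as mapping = [0→1, 1→5, 2→4, 3→0, 4→2, 5→3, 6→6, 7→7]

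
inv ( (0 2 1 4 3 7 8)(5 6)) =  (0 8 7 3 4 1 2)(5 6)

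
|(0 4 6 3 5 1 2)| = 7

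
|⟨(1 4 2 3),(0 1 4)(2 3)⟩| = 120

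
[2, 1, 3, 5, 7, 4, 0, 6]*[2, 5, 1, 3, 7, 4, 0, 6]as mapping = [0→1, 1→5, 2→3, 3→4, 4→6, 5→7, 6→2, 7→0]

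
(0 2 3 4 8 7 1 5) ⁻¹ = (0 5 1 7 8 4 3 2) 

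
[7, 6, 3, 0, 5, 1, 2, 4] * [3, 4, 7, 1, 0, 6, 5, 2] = [2, 5, 1, 3, 6, 4, 7, 0]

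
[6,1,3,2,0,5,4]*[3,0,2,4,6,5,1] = [1,0,4,2,3,5,6]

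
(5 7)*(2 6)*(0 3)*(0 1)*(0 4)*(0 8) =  (0 3 1 4 8)(2 6)(5 7)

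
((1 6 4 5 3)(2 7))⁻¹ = (1 3 5 4 6)(2 7)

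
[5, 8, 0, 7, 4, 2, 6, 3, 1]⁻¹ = [2, 8, 5, 7, 4, 0, 6, 3, 1]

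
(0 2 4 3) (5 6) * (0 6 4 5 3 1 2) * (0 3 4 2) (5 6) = (0 3 5 2 6 4 1) 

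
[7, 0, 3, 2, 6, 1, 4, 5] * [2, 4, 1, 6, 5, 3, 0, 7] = [7, 2, 6, 1, 0, 4, 5, 3]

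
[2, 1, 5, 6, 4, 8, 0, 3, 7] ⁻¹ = [6, 1, 0, 7, 4, 2, 3, 8, 5] 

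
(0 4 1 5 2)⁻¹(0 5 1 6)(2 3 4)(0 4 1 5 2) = (0 3 1)(2 5 6 4)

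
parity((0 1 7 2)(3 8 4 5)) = even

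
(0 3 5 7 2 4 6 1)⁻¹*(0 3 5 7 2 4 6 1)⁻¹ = (0 6 2 5)(1 4 7 3)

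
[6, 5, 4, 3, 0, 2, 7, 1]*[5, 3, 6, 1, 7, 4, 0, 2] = [0, 4, 7, 1, 5, 6, 2, 3]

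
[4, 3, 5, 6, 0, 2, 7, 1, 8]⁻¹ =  [4, 7, 5, 1, 0, 2, 3, 6, 8]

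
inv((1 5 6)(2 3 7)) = (1 6 5)(2 7 3)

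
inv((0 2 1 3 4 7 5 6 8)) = (0 8 6 5 7 4 3 1 2)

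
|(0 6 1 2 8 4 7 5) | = 8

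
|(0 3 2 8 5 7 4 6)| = 8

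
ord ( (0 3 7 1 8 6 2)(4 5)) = 14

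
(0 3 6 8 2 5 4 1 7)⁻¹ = (0 7 1 4 5 2 8 6 3)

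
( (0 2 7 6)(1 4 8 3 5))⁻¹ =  (0 6 7 2)(1 5 3 8 4)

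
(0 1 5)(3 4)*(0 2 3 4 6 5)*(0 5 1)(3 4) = (1 5 2 4 3 6)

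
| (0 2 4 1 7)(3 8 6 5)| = 20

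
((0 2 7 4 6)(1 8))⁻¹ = (0 6 4 7 2)(1 8)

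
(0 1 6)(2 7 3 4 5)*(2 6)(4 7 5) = (0 1 2 5 6)(3 7)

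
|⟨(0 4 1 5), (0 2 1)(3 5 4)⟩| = 120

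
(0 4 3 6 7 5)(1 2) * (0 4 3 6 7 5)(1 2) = (0 3 7)(4 6 5)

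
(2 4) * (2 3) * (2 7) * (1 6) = (1 6)(2 4 3 7)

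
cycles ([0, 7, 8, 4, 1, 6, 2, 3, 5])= (1 7 3 4)(2 8 5 6)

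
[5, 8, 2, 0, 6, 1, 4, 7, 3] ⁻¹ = [3, 5, 2, 8, 6, 0, 4, 7, 1] 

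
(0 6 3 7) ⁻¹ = (0 7 3 6) 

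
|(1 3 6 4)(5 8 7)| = 12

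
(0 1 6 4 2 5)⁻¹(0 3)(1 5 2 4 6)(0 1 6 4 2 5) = (0 5 2 4 6)(1 3)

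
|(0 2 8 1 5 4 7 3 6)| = 9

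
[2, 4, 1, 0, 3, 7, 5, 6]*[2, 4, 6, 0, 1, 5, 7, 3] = [6, 1, 4, 2, 0, 3, 5, 7]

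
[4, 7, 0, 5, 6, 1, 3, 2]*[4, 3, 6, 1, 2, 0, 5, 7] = [2, 7, 4, 0, 5, 3, 1, 6]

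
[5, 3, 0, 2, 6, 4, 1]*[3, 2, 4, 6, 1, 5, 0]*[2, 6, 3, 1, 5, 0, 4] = [0, 4, 1, 5, 2, 6, 3]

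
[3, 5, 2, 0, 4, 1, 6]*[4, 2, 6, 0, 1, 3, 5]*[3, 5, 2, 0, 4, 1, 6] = [3, 0, 6, 4, 5, 2, 1]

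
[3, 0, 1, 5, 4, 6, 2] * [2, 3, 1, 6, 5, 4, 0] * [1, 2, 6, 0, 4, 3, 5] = [5, 6, 0, 4, 3, 1, 2]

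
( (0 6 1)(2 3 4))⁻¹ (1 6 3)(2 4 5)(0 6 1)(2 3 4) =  (0 1 4)(2 5 3)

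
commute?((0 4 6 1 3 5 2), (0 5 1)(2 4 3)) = no:(0 4 6 1 3 5 2)*(0 5 1)(2 4 3) = (0 3 1 2 5 4 6), (0 5 1)(2 4 3)*(0 4 6 1 3 5 2) = (0 2 6 1 4 5 3)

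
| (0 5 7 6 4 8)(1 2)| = 6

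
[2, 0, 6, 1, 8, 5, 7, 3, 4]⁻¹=[1, 3, 0, 7, 8, 5, 2, 6, 4]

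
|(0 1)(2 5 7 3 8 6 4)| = 14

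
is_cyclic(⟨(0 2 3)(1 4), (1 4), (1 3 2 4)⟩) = no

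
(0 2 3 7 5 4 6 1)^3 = (0 7 6 2 5 1 3 4)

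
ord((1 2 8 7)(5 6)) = 4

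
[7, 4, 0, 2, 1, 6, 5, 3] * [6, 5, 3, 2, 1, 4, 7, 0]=[0, 1, 6, 3, 5, 7, 4, 2]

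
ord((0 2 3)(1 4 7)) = 3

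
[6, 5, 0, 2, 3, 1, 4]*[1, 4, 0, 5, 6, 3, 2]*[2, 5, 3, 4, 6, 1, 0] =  [3, 4, 5, 2, 1, 6, 0]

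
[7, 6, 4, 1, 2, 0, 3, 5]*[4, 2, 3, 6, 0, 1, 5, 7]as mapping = [0→7, 1→5, 2→0, 3→2, 4→3, 5→4, 6→6, 7→1]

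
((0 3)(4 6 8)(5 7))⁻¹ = (0 3)(4 8 6)(5 7)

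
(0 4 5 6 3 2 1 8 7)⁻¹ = (0 7 8 1 2 3 6 5 4)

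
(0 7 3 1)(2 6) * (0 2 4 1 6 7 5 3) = (0 5 3 6 4 1 2 7)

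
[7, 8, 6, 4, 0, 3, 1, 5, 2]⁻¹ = [4, 6, 8, 5, 3, 7, 2, 0, 1]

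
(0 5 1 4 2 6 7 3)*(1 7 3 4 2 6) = (0 5 7 4 6 3)(1 2)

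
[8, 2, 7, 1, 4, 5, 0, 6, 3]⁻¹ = [6, 3, 1, 8, 4, 5, 7, 2, 0]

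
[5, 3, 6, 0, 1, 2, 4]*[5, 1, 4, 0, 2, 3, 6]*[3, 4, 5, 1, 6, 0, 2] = [1, 3, 2, 0, 4, 6, 5]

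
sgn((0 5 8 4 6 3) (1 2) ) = 1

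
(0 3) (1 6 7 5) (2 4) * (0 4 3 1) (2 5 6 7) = (0 1 7 6 2 3 4 5) 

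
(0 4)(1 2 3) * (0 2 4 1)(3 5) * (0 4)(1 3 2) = (0 3 4 1)(2 5)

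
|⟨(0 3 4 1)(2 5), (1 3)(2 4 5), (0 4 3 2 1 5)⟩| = 720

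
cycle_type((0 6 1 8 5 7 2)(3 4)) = 2.7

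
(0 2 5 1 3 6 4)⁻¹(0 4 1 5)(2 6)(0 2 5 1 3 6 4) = (0 3 1 2)(4 5)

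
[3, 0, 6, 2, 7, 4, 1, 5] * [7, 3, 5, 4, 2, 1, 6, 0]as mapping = [0→4, 1→7, 2→6, 3→5, 4→0, 5→2, 6→3, 7→1]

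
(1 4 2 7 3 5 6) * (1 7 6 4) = (2 6 7 3 5 4)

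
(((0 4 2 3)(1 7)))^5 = (0 4 2 3)(1 7)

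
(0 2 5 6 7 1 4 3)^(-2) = (0 4 7 5)(1 6 2 3)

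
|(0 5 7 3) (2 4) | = 4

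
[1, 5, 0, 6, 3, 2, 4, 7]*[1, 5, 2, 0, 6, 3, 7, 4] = [5, 3, 1, 7, 0, 2, 6, 4]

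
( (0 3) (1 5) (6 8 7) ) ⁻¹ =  (0 3) (1 5) (6 7 8) 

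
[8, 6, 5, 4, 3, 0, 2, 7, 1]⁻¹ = [5, 8, 6, 4, 3, 2, 1, 7, 0]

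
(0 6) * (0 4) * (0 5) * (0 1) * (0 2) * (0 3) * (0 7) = (0 6 4 5 1 2 3 7)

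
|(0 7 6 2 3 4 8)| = 7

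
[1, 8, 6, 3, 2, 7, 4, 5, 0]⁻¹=[8, 0, 4, 3, 6, 7, 2, 5, 1]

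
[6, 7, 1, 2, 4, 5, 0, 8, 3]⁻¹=[6, 2, 3, 8, 4, 5, 0, 1, 7]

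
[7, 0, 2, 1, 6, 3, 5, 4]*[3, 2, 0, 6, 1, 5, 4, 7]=[7, 3, 0, 2, 4, 6, 5, 1]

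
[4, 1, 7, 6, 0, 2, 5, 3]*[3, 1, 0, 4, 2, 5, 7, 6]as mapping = [0→2, 1→1, 2→6, 3→7, 4→3, 5→0, 6→5, 7→4]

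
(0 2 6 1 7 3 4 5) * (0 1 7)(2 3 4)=(0 3 2 6 7 4 5 1)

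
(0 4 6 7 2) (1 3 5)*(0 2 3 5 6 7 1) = (0 4 7 3 6 1 5) 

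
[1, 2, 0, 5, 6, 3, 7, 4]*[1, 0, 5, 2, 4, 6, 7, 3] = [0, 5, 1, 6, 7, 2, 3, 4]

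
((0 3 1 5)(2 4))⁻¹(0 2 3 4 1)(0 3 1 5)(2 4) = (1 2 5 3 4)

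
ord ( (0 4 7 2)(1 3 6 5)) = 4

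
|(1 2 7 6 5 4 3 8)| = 8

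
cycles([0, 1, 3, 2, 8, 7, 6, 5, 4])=(2 3)(4 8)(5 7)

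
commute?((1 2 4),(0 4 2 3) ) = no:(1 2 4) * (0 4 2 3) = (0 4 1 3),(0 4 2 3) * (1 2 4) = (0 1 2 3) 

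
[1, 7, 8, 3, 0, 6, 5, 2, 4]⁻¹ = [4, 0, 7, 3, 8, 6, 5, 1, 2]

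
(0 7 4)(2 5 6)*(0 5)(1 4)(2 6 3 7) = (0 2)(1 4 5 3 7)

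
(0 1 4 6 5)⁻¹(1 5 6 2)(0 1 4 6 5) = (0 5 2 4)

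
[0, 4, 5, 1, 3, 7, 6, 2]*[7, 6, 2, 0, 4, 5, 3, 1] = [7, 4, 5, 6, 0, 1, 3, 2]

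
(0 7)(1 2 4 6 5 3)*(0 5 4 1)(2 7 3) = (0 3)(1 7 5 2)(4 6)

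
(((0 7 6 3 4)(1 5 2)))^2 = (0 6 4 7 3)(1 2 5)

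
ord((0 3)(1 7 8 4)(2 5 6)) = 12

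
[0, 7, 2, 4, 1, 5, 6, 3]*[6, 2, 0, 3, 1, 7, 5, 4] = [6, 4, 0, 1, 2, 7, 5, 3]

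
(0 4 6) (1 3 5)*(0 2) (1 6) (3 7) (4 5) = (0 5 6 2) (1 7 3 4) 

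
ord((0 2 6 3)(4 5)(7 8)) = 4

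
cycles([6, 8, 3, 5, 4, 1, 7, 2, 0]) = (0 6 7 2 3 5 1 8)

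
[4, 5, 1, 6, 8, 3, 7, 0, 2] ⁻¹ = [7, 2, 8, 5, 0, 1, 3, 6, 4] 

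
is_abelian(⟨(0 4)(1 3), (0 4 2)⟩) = no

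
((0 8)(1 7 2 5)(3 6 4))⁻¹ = (0 8)(1 5 2 7)(3 4 6)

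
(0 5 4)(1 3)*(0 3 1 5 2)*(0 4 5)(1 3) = (0 2 4 1 3)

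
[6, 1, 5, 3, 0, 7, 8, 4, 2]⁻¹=[4, 1, 8, 3, 7, 2, 0, 5, 6]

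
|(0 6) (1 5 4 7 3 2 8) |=14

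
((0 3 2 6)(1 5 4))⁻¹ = (0 6 2 3)(1 4 5)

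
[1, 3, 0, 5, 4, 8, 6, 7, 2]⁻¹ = [2, 0, 8, 1, 4, 3, 6, 7, 5]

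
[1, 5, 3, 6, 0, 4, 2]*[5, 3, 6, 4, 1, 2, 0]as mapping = [0→3, 1→2, 2→4, 3→0, 4→5, 5→1, 6→6]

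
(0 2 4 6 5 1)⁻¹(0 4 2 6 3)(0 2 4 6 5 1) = (2 6 4 5 3)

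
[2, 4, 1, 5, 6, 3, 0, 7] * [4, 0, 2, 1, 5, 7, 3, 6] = [2, 5, 0, 7, 3, 1, 4, 6]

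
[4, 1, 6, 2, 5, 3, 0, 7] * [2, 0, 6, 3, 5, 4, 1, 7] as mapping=[0→5, 1→0, 2→1, 3→6, 4→4, 5→3, 6→2, 7→7] 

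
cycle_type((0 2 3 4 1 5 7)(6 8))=2.7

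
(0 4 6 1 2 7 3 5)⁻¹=(0 5 3 7 2 1 6 4)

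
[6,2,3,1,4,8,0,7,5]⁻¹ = [6,3,1,2,4,8,0,7,5]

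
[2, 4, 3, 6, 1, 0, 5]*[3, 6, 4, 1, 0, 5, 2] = [4, 0, 1, 2, 6, 3, 5]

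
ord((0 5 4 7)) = 4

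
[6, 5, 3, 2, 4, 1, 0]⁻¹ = [6, 5, 3, 2, 4, 1, 0]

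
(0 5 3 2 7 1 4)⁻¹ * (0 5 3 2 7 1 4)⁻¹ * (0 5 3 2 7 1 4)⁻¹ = (0 7 5 1 3 4 2)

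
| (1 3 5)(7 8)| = 6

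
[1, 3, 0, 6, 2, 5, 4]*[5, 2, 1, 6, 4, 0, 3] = [2, 6, 5, 3, 1, 0, 4]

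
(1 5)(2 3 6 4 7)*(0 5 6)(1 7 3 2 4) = (0 5 7 4 3)(1 6)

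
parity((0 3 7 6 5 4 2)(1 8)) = odd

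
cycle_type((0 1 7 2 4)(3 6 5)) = 3.5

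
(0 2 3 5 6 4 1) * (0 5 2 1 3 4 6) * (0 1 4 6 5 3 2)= (0 4 2 6 5 1 3)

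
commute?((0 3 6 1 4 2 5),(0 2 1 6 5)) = no:(0 3 6 1 4 2 5) * (0 2 1 6 5) = (0 3 5 2)(1 4),(0 2 1 6 5) * (0 3 6 1 4 2 5) = (0 5 3 6)(2 4)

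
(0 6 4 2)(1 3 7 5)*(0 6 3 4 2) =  (0 3 7 5 1 4)(2 6)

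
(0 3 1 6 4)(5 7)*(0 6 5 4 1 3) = (1 5 7 4 6)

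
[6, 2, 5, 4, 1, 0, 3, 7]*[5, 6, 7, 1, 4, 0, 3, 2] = [3, 7, 0, 4, 6, 5, 1, 2]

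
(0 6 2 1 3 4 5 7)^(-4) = (0 3)(1 7)(2 5)(4 6)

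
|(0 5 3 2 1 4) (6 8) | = 6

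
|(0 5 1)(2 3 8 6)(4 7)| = 12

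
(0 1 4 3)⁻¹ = (0 3 4 1)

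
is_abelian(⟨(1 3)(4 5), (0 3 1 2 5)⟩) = no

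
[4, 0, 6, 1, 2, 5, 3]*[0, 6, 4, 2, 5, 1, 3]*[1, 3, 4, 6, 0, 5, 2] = [5, 1, 6, 2, 0, 3, 4]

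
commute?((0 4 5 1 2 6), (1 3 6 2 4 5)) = no:(0 4 5 1 2 6) * (1 3 6 2 4 5) = (0 5 3 6)(1 4), (1 3 6 2 4 5) * (0 4 5 1 2 6) = (0 4 1 3)(2 5)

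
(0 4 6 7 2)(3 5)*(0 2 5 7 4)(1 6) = (1 6 4)(3 7 5)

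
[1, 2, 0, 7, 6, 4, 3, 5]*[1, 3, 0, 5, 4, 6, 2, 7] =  [3, 0, 1, 7, 2, 4, 5, 6]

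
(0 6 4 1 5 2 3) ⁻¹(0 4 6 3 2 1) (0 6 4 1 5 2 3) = (0 3 5 6 1 4) 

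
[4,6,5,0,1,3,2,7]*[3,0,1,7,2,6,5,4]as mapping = [0→2,1→5,2→6,3→3,4→0,5→7,6→1,7→4]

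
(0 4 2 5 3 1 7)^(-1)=(0 7 1 3 5 2 4)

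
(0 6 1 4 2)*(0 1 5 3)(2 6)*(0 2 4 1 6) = (0 4)(2 6 5 3)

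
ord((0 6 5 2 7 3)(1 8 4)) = 6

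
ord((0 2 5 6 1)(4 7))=10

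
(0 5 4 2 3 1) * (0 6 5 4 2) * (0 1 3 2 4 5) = (0 5 4 1 6)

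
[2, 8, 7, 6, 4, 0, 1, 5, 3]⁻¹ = [5, 6, 0, 8, 4, 7, 3, 2, 1]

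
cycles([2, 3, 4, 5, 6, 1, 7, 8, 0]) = (0 2 4 6 7 8)(1 3 5)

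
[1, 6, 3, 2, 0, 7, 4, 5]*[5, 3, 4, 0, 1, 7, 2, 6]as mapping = [0→3, 1→2, 2→0, 3→4, 4→5, 5→6, 6→1, 7→7]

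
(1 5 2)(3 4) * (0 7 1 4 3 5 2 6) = (0 7 1 2 4 5 6)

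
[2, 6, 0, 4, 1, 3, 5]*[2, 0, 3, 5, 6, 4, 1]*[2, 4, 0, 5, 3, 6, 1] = [5, 4, 0, 1, 2, 6, 3]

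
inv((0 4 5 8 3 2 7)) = (0 7 2 3 8 5 4)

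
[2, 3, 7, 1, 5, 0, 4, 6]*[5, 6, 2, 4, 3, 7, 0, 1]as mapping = [0→2, 1→4, 2→1, 3→6, 4→7, 5→5, 6→3, 7→0]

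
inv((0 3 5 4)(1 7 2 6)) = (0 4 5 3)(1 6 2 7)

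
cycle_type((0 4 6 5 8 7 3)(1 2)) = 2.7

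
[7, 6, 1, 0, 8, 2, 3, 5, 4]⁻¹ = [3, 2, 5, 6, 8, 7, 1, 0, 4]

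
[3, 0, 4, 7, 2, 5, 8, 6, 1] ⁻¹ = [1, 8, 4, 0, 2, 5, 7, 3, 6] 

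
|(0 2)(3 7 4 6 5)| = 10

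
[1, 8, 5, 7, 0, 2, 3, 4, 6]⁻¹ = [4, 0, 5, 6, 7, 2, 8, 3, 1]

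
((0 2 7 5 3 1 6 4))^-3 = (0 1 7 4 3 2 6 5)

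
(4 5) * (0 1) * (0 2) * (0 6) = (0 1 2 6)(4 5)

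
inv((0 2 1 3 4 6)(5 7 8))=(0 6 4 3 1 2)(5 8 7)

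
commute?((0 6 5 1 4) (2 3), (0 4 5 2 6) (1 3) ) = no:(0 6 5 1 4) (2 3)*(0 4 5 2 6) (1 3) = (1 5 3 6 2), (0 4 5 2 6) (1 3)*(0 6 5 1 4) (2 3) = (1 2 5 3 4) 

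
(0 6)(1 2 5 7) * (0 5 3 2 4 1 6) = (1 4)(2 3)(5 7 6)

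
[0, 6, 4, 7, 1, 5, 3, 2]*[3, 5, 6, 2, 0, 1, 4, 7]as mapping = [0→3, 1→4, 2→0, 3→7, 4→5, 5→1, 6→2, 7→6]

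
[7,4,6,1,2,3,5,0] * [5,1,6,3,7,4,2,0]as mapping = [0→0,1→7,2→2,3→1,4→6,5→3,6→4,7→5]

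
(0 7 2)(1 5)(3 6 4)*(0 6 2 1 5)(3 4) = (0 7 1)(2 6 3)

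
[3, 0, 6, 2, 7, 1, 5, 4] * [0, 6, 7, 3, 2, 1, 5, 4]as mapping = [0→3, 1→0, 2→5, 3→7, 4→4, 5→6, 6→1, 7→2]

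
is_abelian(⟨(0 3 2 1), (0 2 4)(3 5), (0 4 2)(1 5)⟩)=no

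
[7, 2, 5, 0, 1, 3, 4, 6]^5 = [2, 7, 6, 1, 0, 4, 3, 5]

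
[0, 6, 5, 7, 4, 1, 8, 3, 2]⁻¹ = [0, 5, 8, 7, 4, 2, 1, 3, 6]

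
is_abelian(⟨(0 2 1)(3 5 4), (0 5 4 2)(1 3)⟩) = no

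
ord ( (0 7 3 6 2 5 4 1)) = 8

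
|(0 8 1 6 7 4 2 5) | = 8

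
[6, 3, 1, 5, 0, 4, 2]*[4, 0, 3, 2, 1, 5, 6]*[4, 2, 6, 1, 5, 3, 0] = [0, 6, 4, 3, 5, 2, 1]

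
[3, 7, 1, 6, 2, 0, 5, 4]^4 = [0, 1, 2, 3, 4, 5, 6, 7]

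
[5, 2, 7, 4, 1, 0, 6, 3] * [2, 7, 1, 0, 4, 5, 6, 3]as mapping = [0→5, 1→1, 2→3, 3→4, 4→7, 5→2, 6→6, 7→0]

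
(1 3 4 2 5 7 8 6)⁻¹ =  (1 6 8 7 5 2 4 3)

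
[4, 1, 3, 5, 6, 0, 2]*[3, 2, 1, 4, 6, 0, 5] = [6, 2, 4, 0, 5, 3, 1]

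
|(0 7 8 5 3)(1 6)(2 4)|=10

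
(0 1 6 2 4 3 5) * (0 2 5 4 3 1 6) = (0 6 5 2 3 4 1)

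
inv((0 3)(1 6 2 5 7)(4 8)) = (0 3)(1 7 5 2 6)(4 8)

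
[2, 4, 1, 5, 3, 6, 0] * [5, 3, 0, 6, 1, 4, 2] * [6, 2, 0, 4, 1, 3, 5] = [6, 2, 4, 1, 5, 0, 3]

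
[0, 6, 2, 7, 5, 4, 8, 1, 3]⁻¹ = [0, 7, 2, 8, 5, 4, 1, 3, 6]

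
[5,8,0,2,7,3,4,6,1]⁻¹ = [2,8,3,5,6,0,7,4,1]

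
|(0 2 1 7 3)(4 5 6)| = 15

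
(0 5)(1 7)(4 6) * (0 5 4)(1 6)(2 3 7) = (0 4 1 2 3 7 6)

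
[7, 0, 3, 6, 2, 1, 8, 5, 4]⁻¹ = [1, 5, 4, 2, 8, 7, 3, 0, 6]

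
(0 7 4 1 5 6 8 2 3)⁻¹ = (0 3 2 8 6 5 1 4 7)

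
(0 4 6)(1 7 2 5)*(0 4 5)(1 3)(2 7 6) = (0 5 3 1 6 4 2)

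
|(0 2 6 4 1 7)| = 6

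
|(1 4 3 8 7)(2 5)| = 10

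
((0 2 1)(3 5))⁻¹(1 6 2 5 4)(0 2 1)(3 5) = (0 6 1 3 4)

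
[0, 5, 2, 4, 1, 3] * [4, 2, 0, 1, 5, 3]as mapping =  [0→4, 1→3, 2→0, 3→5, 4→2, 5→1]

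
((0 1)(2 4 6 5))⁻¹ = (0 1)(2 5 6 4)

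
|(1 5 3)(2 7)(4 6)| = 6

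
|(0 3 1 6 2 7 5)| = 7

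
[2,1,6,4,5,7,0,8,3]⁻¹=[6,1,0,8,3,4,2,5,7]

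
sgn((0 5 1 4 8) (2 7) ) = -1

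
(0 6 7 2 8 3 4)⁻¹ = (0 4 3 8 2 7 6)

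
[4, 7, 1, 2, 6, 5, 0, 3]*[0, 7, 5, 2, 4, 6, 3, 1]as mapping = [0→4, 1→1, 2→7, 3→5, 4→3, 5→6, 6→0, 7→2]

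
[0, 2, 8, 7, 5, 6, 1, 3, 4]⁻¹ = [0, 6, 1, 7, 8, 4, 5, 3, 2]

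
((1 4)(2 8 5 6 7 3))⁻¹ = (1 4)(2 3 7 6 5 8)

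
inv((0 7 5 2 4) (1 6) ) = (0 4 2 5 7) (1 6) 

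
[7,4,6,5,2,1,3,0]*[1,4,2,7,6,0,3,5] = [5,6,3,0,2,4,7,1] 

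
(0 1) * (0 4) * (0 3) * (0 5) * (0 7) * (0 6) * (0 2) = (0 1 4 3 5 7 6 2)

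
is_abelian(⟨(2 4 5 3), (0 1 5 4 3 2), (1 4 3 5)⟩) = no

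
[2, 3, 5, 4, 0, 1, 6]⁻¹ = [4, 5, 0, 1, 3, 2, 6]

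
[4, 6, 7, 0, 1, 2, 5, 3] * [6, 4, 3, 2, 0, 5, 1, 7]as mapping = [0→0, 1→1, 2→7, 3→6, 4→4, 5→3, 6→5, 7→2]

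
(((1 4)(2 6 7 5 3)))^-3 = (1 4)(2 7 3 6 5)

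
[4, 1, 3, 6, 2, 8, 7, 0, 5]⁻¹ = [7, 1, 4, 2, 0, 8, 3, 6, 5]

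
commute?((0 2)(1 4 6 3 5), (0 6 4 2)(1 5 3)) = no:(0 2)(1 4 6 3 5)*(0 6 4 2)(1 5 3) = (1 2 6), (0 6 4 2)(1 5 3)*(0 2)(1 4 6 3 5) = (0 3 4)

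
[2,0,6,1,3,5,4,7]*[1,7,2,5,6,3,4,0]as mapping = [0→2,1→1,2→4,3→7,4→5,5→3,6→6,7→0]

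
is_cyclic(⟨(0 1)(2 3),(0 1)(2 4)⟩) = no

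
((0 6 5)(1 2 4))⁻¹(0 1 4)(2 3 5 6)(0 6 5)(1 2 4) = (0 5 4 3)(1 6 2)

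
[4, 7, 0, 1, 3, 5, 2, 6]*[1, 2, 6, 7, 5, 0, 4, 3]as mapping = [0→5, 1→3, 2→1, 3→2, 4→7, 5→0, 6→6, 7→4]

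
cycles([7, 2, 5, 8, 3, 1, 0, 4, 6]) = (0 7 4 3 8 6) (1 2 5) 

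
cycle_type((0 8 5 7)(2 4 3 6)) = 4^2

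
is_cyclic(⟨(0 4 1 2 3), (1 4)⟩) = no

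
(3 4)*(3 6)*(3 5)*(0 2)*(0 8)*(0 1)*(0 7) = (0 2 8 1 7)(3 4 6 5)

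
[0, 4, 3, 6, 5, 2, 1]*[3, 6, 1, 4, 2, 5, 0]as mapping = [0→3, 1→2, 2→4, 3→0, 4→5, 5→1, 6→6]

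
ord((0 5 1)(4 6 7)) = 3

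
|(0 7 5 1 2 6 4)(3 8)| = 14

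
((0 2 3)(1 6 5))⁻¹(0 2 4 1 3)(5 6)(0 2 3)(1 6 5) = (0 2 3 4 6)(1 5)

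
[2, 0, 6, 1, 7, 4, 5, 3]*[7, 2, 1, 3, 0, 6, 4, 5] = [1, 7, 4, 2, 5, 0, 6, 3]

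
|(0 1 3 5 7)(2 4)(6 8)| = 10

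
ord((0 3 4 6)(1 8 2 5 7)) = 20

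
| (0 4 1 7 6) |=5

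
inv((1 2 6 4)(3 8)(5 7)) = (1 4 6 2)(3 8)(5 7)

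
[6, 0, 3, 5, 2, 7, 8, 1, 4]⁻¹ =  [1, 7, 4, 2, 8, 3, 0, 5, 6]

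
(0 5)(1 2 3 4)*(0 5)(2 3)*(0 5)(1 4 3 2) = (0 5)(1 2)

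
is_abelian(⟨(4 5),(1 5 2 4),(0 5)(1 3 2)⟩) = no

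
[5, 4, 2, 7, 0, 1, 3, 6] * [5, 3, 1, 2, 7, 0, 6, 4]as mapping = [0→0, 1→7, 2→1, 3→4, 4→5, 5→3, 6→2, 7→6]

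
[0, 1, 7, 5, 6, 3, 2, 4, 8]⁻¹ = [0, 1, 6, 5, 7, 3, 4, 2, 8]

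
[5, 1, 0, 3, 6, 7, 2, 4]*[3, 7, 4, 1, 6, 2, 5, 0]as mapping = [0→2, 1→7, 2→3, 3→1, 4→5, 5→0, 6→4, 7→6]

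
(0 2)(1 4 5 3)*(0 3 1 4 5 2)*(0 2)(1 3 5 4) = (0 2 5 3 1 4)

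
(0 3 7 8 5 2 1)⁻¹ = (0 1 2 5 8 7 3)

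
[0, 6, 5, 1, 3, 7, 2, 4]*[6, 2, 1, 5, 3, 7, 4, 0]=[6, 4, 7, 2, 5, 0, 1, 3]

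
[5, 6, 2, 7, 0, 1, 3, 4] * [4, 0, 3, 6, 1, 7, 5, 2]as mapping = [0→7, 1→5, 2→3, 3→2, 4→4, 5→0, 6→6, 7→1]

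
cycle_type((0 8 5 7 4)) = 5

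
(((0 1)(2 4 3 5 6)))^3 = (0 1)(2 5 4 6 3)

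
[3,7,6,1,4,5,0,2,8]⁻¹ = [6,3,7,0,4,5,2,1,8]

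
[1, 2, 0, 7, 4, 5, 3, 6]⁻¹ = [2, 0, 1, 6, 4, 5, 7, 3]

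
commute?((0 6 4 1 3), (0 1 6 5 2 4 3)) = no:(0 6 4 1 3)*(0 1 6 5 2 4 3) = (0 5 2 4 6 3 1), (0 1 6 5 2 4 3)*(0 6 4 1 3) = (0 3 6 5 2 1 4)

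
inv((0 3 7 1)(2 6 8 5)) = (0 1 7 3)(2 5 8 6)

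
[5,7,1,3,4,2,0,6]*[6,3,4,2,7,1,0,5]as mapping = [0→1,1→5,2→3,3→2,4→7,5→4,6→6,7→0]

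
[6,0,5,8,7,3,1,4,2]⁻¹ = [1,6,8,5,7,2,0,4,3]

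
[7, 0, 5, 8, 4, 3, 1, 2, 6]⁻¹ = [1, 6, 7, 5, 4, 2, 8, 0, 3]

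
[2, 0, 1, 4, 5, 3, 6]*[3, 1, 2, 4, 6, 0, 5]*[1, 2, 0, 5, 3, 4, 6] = [0, 5, 2, 6, 1, 3, 4]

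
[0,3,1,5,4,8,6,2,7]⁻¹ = [0,2,7,1,4,3,6,8,5]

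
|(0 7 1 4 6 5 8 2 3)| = 9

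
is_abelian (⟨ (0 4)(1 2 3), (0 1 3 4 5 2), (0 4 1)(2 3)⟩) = no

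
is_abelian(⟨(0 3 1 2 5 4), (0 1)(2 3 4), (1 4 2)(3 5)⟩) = no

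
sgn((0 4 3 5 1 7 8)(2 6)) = -1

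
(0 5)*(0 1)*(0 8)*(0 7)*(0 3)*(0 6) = (0 5 1 8 7 3 6) 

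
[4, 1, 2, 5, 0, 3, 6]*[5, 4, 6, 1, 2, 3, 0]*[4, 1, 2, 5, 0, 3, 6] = [2, 0, 6, 5, 3, 1, 4]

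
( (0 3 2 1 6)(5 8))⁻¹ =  (0 6 1 2 3)(5 8)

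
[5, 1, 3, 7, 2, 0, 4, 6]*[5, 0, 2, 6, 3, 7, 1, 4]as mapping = [0→7, 1→0, 2→6, 3→4, 4→2, 5→5, 6→3, 7→1]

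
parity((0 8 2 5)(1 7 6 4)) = even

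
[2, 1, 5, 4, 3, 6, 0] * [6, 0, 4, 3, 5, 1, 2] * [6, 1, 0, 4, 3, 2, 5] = [3, 6, 1, 2, 4, 0, 5]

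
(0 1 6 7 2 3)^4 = (0 2 6)(1 3 7)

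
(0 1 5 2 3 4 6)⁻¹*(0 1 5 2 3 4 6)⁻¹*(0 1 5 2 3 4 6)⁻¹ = (0 3 1 4 5 6 2)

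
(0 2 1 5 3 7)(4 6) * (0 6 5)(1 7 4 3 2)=(0 1)(2 7 6 3 4 5)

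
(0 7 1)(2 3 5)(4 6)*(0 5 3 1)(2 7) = (0 2 1 5 7)(4 6)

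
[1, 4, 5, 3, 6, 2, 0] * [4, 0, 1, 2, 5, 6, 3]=[0, 5, 6, 2, 3, 1, 4]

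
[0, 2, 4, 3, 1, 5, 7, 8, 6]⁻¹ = [0, 4, 1, 3, 2, 5, 8, 6, 7]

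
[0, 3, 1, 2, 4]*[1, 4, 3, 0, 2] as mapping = [0→1, 1→0, 2→4, 3→3, 4→2] 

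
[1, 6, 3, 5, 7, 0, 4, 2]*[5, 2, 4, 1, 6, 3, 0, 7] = [2, 0, 1, 3, 7, 5, 6, 4]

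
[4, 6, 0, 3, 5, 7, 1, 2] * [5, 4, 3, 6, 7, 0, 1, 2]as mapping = [0→7, 1→1, 2→5, 3→6, 4→0, 5→2, 6→4, 7→3]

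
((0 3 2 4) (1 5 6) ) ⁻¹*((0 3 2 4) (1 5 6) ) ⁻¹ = (0 2) (1 5 6) (3 4) 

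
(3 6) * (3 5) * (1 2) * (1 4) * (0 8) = (0 8)(1 2 4)(3 6 5)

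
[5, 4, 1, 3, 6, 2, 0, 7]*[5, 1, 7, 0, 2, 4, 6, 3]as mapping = [0→4, 1→2, 2→1, 3→0, 4→6, 5→7, 6→5, 7→3]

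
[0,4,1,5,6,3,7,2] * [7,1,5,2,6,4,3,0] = [7,6,1,4,3,2,0,5]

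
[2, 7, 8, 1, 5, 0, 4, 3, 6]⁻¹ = [5, 3, 0, 7, 6, 4, 8, 1, 2]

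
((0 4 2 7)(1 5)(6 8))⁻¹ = (0 7 2 4)(1 5)(6 8)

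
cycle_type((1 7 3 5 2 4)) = 6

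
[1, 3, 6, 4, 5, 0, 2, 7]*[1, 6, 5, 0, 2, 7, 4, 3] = [6, 0, 4, 2, 7, 1, 5, 3]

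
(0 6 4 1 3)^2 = (0 4 3 6 1)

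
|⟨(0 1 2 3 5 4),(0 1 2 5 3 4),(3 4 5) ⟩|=720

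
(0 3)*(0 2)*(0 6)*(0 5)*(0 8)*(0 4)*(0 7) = (0 3 2 6 5 8 4 7)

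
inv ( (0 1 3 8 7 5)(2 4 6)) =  (0 5 7 8 3 1)(2 6 4)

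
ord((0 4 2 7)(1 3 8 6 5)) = 20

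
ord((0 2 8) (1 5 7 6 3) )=15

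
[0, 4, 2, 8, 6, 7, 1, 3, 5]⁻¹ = [0, 6, 2, 7, 1, 8, 4, 5, 3]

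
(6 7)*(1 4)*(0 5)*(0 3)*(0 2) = (0 5 3 2)(1 4)(6 7)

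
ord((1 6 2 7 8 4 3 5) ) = 8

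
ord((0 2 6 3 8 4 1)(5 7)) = 14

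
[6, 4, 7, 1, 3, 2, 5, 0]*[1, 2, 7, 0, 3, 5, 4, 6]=[4, 3, 6, 2, 0, 7, 5, 1]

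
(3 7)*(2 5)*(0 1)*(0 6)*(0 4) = (0 1 6 4)(2 5)(3 7)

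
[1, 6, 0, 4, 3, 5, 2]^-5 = [2, 0, 6, 4, 3, 5, 1]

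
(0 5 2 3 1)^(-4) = (0 5 2 3 1)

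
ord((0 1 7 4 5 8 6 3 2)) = 9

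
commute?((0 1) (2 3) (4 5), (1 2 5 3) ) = no:(0 1) (2 3) (4 5)*(1 2 5 3) = (0 2 1) (3 5 4), (1 2 5 3)*(0 1) (2 3) (4 5) = (0 1 3) (2 4 5) 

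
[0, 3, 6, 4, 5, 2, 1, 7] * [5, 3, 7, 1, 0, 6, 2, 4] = [5, 1, 2, 0, 6, 7, 3, 4]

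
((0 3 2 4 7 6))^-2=(0 7 2)(3 6 4)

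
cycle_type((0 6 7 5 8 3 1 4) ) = 8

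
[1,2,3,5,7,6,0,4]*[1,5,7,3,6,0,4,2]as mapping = [0→5,1→7,2→3,3→0,4→2,5→4,6→1,7→6]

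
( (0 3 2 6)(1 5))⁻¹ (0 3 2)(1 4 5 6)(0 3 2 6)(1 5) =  (0 5 4 1)(2 6 3)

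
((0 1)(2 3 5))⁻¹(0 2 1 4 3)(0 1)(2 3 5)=(0 4 5 1 3)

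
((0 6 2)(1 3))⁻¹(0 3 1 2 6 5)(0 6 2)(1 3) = (0 2 5 6 1 3)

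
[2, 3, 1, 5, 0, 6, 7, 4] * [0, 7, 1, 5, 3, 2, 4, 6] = [1, 5, 7, 2, 0, 4, 6, 3]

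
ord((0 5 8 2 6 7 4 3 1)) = 9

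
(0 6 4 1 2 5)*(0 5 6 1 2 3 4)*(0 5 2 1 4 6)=(0 4 1 3 6 5 2)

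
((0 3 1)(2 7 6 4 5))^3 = (2 4 7 5 6)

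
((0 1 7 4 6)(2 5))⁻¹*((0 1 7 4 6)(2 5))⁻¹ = (0 4 1 6 7)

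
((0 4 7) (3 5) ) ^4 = (0 4 7) 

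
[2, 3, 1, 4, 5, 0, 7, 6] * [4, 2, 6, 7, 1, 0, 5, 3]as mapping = [0→6, 1→7, 2→2, 3→1, 4→0, 5→4, 6→3, 7→5]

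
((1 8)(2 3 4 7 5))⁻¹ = (1 8)(2 5 7 4 3)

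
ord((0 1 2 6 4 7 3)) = 7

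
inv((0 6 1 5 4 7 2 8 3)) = (0 3 8 2 7 4 5 1 6)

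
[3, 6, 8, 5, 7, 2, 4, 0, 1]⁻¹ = [7, 8, 5, 0, 6, 3, 1, 4, 2]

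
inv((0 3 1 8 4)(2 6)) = (0 4 8 1 3)(2 6)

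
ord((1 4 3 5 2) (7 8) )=10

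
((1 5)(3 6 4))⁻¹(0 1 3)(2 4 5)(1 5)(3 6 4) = (0 5 6)(1 2 3)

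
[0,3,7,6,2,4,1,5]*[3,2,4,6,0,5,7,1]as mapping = [0→3,1→6,2→1,3→7,4→4,5→0,6→2,7→5]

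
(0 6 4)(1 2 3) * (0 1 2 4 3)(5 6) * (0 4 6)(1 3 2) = (0 5)(1 6 2 4 3)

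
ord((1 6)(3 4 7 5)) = 4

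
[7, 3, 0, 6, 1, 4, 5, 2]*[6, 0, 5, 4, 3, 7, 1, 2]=[2, 4, 6, 1, 0, 3, 7, 5]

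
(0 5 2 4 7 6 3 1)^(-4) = (0 7)(1 4)(2 3)(5 6)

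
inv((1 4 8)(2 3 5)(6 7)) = (1 8 4)(2 5 3)(6 7)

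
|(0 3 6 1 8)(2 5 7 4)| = 20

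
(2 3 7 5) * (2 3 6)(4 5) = (2 6)(3 7 4 5)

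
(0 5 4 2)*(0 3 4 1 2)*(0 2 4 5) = (1 4 2 3 5)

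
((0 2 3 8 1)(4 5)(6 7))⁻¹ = (0 1 8 3 2)(4 5)(6 7)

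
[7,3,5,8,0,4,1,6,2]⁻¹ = [4,6,8,1,5,2,7,0,3]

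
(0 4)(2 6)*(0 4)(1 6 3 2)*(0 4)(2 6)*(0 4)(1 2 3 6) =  (1 3)(2 6)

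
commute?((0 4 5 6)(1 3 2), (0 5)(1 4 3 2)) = no:(0 4 5 6)(1 3 2)*(0 5)(1 4 3 2) = (0 3 1 2 4)(5 6), (0 5)(1 4 3 2)*(0 4 5 6)(1 3 2) = (0 6)(1 5 4 2 3)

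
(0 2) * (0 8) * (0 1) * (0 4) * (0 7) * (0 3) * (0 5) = (0 2 8 1 4 7 3 5)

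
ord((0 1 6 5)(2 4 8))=12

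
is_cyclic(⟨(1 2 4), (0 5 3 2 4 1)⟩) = no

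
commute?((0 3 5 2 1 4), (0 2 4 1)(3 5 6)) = no:(0 3 5 2 1 4) * (0 2 4 1)(3 5 6) = (0 5 4 2)(3 6), (0 2 4 1)(3 5 6) * (0 3 5 2 1 4) = (0 1 3 2)(5 6)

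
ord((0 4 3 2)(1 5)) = 4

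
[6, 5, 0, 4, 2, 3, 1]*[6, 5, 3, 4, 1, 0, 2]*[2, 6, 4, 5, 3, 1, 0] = [4, 2, 0, 6, 5, 3, 1]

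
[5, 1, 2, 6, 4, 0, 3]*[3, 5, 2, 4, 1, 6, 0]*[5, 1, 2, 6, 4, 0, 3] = [3, 0, 2, 5, 1, 6, 4]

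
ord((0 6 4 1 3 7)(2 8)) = 6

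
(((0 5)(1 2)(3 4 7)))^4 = (3 4 7)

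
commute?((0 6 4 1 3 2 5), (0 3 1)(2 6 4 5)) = no:(0 6 4 1 3 2 5)*(0 3 1)(2 6 4 5) = (0 4)(3 6 5), (0 3 1)(2 6 4 5)*(0 6 4 1 3 2 5) = (0 2 4)(1 6)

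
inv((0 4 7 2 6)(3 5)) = (0 6 2 7 4)(3 5)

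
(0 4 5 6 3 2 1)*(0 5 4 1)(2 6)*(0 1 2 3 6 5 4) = (0 2 1 4)(3 5)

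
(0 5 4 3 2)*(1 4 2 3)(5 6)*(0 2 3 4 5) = (0 6)(1 5 3 4)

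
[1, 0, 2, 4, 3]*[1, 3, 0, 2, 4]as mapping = [0→3, 1→1, 2→0, 3→4, 4→2]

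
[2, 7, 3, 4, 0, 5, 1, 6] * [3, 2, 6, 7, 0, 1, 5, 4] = [6, 4, 7, 0, 3, 1, 2, 5]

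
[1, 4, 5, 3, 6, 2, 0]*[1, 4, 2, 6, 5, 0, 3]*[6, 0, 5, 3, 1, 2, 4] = [1, 2, 6, 4, 3, 5, 0]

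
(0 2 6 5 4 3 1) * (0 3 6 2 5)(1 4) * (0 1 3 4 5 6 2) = (0 6 1 4 2)(3 5)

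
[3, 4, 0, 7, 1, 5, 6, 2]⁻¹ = [2, 4, 7, 0, 1, 5, 6, 3]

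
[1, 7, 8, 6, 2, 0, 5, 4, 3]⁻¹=[5, 0, 4, 8, 7, 6, 3, 1, 2]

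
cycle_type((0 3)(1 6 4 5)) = 2.4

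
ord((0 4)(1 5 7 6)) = 4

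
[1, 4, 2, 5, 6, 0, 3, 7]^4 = [3, 5, 2, 4, 0, 6, 1, 7]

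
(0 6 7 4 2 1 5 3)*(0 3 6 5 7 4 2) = (0 5 6 4)(1 7 2)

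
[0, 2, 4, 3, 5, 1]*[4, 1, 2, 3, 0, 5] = [4, 2, 0, 3, 5, 1]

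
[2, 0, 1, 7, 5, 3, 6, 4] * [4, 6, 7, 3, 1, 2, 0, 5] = [7, 4, 6, 5, 2, 3, 0, 1]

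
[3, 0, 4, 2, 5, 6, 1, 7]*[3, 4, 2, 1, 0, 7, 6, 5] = [1, 3, 0, 2, 7, 6, 4, 5]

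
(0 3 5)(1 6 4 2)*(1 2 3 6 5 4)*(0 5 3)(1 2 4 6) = (0 1 3 6 2 4)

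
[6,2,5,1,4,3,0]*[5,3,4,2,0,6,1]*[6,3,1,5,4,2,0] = [3,4,0,5,6,1,2]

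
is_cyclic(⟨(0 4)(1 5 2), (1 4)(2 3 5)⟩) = no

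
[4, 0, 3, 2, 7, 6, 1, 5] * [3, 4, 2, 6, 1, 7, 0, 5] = [1, 3, 6, 2, 5, 0, 4, 7]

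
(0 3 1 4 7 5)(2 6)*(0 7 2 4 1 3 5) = (0 5 7)(2 6 4)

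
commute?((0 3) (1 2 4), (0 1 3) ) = no:(0 3) (1 2 4) * (0 1 3) = (1 2 4 3), (0 1 3) * (0 3) (1 2 4) = (0 2 4 1) 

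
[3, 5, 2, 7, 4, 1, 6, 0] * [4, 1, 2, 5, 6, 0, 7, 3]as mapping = [0→5, 1→0, 2→2, 3→3, 4→6, 5→1, 6→7, 7→4]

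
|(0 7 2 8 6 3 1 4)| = 8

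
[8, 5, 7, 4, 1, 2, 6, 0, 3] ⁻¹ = [7, 4, 5, 8, 3, 1, 6, 2, 0] 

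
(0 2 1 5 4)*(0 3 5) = (0 2 1)(3 5 4)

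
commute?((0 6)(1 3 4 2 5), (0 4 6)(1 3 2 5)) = no:(0 6)(1 3 4 2 5) * (0 4 6)(1 3 2 5) = (1 2)(3 6 4 5), (0 4 6)(1 3 2 5) * (0 6)(1 3 4 2 5) = (0 2 1 4)(3 5)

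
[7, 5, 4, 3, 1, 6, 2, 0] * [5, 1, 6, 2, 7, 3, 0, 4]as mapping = [0→4, 1→3, 2→7, 3→2, 4→1, 5→0, 6→6, 7→5]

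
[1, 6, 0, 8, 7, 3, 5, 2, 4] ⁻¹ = [2, 0, 7, 5, 8, 6, 1, 4, 3] 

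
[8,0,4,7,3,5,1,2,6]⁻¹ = [1,6,7,4,2,5,8,3,0]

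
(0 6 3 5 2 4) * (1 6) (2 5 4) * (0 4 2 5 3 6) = (0 1) (2 5 3) 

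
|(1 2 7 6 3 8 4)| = 7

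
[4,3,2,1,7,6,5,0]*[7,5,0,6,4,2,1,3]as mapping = [0→4,1→6,2→0,3→5,4→3,5→1,6→2,7→7]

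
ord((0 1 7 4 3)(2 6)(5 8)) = 10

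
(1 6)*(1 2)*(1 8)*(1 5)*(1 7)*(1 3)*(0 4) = (0 4) (1 6 2 8 5 7 3) 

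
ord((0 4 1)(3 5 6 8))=12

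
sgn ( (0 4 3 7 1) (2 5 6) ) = 1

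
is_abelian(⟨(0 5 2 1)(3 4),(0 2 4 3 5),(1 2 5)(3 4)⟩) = no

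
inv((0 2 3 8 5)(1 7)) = (0 5 8 3 2)(1 7)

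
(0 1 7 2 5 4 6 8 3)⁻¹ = (0 3 8 6 4 5 2 7 1)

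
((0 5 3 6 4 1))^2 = (0 3 4)(1 5 6)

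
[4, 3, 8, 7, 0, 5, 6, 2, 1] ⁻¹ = [4, 8, 7, 1, 0, 5, 6, 3, 2] 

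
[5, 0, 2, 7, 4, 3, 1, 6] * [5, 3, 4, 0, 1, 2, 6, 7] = [2, 5, 4, 7, 1, 0, 3, 6]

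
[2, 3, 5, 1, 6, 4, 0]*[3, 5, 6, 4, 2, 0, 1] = [6, 4, 0, 5, 1, 2, 3]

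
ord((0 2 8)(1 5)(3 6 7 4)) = 12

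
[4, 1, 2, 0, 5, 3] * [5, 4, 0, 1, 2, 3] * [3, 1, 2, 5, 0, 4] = [2, 0, 3, 4, 5, 1]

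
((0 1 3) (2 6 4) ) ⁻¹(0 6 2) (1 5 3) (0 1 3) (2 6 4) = (0 3 5) (1 4 6) 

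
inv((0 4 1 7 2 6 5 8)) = (0 8 5 6 2 7 1 4)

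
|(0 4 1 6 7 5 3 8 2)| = 9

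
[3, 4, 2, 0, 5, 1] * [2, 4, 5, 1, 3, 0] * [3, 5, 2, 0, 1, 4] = [5, 0, 4, 2, 3, 1]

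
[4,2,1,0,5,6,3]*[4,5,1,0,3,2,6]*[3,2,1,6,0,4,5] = [6,2,4,0,1,5,3]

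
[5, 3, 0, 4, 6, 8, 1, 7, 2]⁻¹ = [2, 6, 8, 1, 3, 0, 4, 7, 5]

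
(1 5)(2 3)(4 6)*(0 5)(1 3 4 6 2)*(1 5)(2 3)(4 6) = (0 1)(2 6 4 3 5)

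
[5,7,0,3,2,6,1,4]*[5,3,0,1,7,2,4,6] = [2,6,5,1,0,4,3,7]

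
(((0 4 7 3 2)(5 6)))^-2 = (0 3 4 2 7)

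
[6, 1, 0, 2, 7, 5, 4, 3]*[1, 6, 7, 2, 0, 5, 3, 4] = [3, 6, 1, 7, 4, 5, 0, 2]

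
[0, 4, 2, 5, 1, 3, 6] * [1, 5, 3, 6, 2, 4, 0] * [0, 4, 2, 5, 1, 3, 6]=[4, 2, 5, 1, 3, 6, 0] 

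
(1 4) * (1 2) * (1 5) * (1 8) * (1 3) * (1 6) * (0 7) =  (0 7)(1 4 2 5 8 3 6)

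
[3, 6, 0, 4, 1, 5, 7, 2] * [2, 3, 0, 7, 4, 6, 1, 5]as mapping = [0→7, 1→1, 2→2, 3→4, 4→3, 5→6, 6→5, 7→0]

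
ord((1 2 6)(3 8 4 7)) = 12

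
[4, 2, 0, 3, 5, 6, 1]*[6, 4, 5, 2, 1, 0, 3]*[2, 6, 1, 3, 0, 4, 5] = [6, 4, 5, 1, 2, 3, 0]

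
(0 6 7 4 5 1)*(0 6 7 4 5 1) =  (0 7 5)(1 6 4)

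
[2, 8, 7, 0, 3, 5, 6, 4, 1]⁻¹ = [3, 8, 0, 4, 7, 5, 6, 2, 1]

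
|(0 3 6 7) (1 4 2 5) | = 4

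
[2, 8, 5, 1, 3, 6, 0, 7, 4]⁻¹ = [6, 3, 0, 4, 8, 2, 5, 7, 1]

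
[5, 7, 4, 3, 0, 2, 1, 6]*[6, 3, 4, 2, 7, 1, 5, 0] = [1, 0, 7, 2, 6, 4, 3, 5]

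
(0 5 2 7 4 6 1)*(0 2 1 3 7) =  (0 5 1 2)(3 7 4 6)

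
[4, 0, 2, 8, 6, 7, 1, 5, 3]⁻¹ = [1, 6, 2, 8, 0, 7, 4, 5, 3]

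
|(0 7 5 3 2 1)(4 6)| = 6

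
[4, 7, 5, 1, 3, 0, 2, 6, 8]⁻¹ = [5, 3, 6, 4, 0, 2, 7, 1, 8]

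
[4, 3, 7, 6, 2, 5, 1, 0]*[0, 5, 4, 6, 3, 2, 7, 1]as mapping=[0→3, 1→6, 2→1, 3→7, 4→4, 5→2, 6→5, 7→0]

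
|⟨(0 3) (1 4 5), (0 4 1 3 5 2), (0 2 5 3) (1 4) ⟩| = 720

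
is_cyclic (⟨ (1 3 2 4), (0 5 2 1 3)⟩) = no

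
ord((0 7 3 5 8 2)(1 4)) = 6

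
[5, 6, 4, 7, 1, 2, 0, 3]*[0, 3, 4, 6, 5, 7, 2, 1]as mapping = [0→7, 1→2, 2→5, 3→1, 4→3, 5→4, 6→0, 7→6]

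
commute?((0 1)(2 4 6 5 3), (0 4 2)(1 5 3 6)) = no:(0 1)(2 4 6 5 3)*(0 4 2)(1 5 3 6) = (0 5 6 3)(1 4), (0 4 2)(1 5 3 6)*(0 1)(2 4 6 5 3) = (0 6)(1 3 5 2)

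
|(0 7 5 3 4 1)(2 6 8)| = 6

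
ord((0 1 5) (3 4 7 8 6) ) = 15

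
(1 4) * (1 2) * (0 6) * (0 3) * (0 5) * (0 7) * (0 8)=(0 6 3 5 7 8)(1 4 2)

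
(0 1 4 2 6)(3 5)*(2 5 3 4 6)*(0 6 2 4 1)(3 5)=(1 2 4 3 5)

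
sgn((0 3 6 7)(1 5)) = 1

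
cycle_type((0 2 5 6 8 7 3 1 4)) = 9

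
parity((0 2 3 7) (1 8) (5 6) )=odd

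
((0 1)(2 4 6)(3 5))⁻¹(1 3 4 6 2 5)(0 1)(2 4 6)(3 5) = (0 5 6 2 4 3)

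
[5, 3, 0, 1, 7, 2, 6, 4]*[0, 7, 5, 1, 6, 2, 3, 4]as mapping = [0→2, 1→1, 2→0, 3→7, 4→4, 5→5, 6→3, 7→6]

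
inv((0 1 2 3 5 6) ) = (0 6 5 3 2 1) 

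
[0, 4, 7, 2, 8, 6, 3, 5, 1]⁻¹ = [0, 8, 3, 6, 1, 7, 5, 2, 4]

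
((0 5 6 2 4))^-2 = (0 2 5 4 6)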